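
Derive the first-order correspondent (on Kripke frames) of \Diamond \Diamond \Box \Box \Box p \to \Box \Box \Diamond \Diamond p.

\forall x \forall y \forall z ((x R^2 y \wedge x R^2 z) \to \exists w (y R^3 w \wedge z R^2 w))

This is a Sahlqvist (Geach-type) schema ◇^2□^3p → □^2◇^2p.
Minimal-valuation argument: fix x; take any y with xR^2y and any z with xR^2z. Set V(p) to the set of worlds R-reachable from y in exactly 3 steps. Then □^3p holds at y, so the antecedent holds at x; validity forces ◇^2p at z, giving a w with zR^2w and yR^3w.
First-order correspondent: \forall x \forall y \forall z ((x R^2 y \wedge x R^2 z) \to \exists w (y R^3 w \wedge z R^2 w)).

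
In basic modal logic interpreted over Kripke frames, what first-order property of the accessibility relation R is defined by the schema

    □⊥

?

□⊥ is valid iff no world has any successor (otherwise □⊥ fails at any world with one).
The converse is a direct semantic check.
Frame condition: ∀x ∀y ¬Rxy.

emptiness of R: ∀x ∀y ¬Rxy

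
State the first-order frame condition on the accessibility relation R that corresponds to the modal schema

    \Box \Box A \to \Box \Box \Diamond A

This is a Sahlqvist (Geach-type) schema ◇^0□^2A → □^2◇^1A.
Minimal-valuation argument: fix x; take any y with xR^0y and any z with xR^2z. Set V(A) to the set of worlds R-reachable from y in exactly 2 steps. Then □^2A holds at y, so the antecedent holds at x; validity forces ◇^1A at z, giving a w with zR^1w and yR^2w.
First-order correspondent: \forall x \forall z (x R^2 z \to \exists w (x R^2 w \wedge zRw)).

\forall x \forall z (x R^2 z \to \exists w (x R^2 w \wedge zRw))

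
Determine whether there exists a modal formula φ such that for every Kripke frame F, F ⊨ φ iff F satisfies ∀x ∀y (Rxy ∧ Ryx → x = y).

Any modally definable frame class is closed under surjective bounded morphisms.
The 4-cycle (worlds 0,1,2,3 with 0→1→2→3→0) is antisymmetric. Sending even-indexed worlds to • and odd-indexed worlds to ∘ is a surjective bounded morphism onto the two-world frame with •↔∘, which is not antisymmetric.
So no modal formula (or set of formulas) defines exactly the antisymmetric frames.

No — not modally definable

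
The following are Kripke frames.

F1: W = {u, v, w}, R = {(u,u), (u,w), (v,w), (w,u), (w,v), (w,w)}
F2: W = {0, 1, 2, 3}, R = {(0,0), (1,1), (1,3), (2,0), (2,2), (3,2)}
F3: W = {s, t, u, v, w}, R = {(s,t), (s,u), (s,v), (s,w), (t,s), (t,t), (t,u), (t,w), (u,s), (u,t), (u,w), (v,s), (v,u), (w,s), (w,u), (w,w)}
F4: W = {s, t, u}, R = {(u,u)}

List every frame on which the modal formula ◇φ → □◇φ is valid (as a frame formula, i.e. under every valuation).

This is the axiom for the Euclidean property; its first-order frame correspondent is ∀x ∀y ∀z (Rxy ∧ Rxz → Ryz).
F1: fails — Rwu and Rwv but not Ruv.
F2: fails — R13 and R11 but not R31.
F3: fails — Rsv and Rsv but not Rvv.
F4: ✓.
Valid on: F4.

F4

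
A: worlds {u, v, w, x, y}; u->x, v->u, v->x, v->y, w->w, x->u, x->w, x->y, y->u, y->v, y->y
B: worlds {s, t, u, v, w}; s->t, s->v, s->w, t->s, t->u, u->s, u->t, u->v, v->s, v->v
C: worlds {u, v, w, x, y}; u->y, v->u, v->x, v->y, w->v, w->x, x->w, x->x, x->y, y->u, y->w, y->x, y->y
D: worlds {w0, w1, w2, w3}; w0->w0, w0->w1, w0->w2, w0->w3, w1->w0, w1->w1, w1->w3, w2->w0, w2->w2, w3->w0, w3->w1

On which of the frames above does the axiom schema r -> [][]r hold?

The schema corresponds to a generalized confluence (Geach) condition: forall x forall z (x R^2 z -> exists w (x = w & z = w)).
A: fails — uR²w but u ≠ w.
B: fails — sR²u but s ≠ u.
C: fails — uR²w but u ≠ w.
D: fails — w0R²w1 but w0 ≠ w1.
Valid on no frame.

none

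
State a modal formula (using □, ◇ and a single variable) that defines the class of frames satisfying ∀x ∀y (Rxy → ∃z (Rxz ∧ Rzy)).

A defining formula is □□r → □r (the C4 axiom).

□□r → □r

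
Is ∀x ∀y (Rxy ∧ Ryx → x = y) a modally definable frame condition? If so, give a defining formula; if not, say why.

Modal frame validity is preserved under surjective bounded morphisms.
The 4-cycle (worlds 0,1,2,3 with 0→1→2→3→0) is antisymmetric. Sending even-indexed worlds to • and odd-indexed worlds to ∘ is a surjective bounded morphism onto the two-world frame with •↔∘, which is not antisymmetric.
Hence antisymmetry is not modally definable.

No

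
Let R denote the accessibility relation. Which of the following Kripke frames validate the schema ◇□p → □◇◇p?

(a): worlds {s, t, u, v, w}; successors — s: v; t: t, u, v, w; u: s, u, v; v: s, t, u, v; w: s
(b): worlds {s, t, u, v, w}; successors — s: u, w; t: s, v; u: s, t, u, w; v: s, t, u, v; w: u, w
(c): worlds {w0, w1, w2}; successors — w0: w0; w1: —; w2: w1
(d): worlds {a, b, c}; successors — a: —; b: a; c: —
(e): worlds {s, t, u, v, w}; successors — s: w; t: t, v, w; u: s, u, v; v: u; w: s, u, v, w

(b)

The schema corresponds to a generalized confluence (Geach) condition: ∀x ∀y ∀z ((xRy ∧ xRz) → ∃w (yRw ∧ zR²w)).
(a): fails — tRw, tRw but no w* with wRw* and wR²w*.
(b): satisfies the condition.
(c): fails — w2Rw1, w2Rw1 but no w with w1Rw and w1R²w.
(d): fails — bRa, bRa but no w with aRw and aR²w.
(e): fails — uRs, uRv but no w* with sRw* and vR²w*.
Valid on: (b).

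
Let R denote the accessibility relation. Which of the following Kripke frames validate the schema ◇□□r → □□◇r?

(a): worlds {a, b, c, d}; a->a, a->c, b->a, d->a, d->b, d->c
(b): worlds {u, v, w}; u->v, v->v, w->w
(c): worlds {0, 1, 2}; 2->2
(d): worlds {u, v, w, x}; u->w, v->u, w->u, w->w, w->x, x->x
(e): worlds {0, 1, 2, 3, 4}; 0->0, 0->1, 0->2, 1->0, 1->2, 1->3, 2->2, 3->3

(b), (c)

Frame correspondent (Sahlqvist): ∀x ∀y ∀z ((xRy ∧ xR²z) → ∃w (yR²w ∧ zRw)) — i.e. a generalized confluence (Geach) condition.
(a): fails — aRa, aR²c but no w with aR²w and cRw.
(b): condition met.
(c): condition met.
(d): fails — wRx, wR²u but no t with xR²t and uRt.
(e): fails — 0R2, 0R²3 but no w with 2R²w and 3Rw.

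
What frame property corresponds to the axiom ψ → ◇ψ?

Reflexivity

Equivalently (dual form): □ψ → ψ.
Suppose □ψ→ψ is valid. At any x set V(ψ)={w : Rxw}. Then □ψ holds at x, so ψ holds at x, i.e. Rxx.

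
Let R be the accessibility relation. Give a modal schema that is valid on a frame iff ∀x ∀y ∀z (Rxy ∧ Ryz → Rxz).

A defining formula is □q → □□q (the 4 axiom).

□q → □□q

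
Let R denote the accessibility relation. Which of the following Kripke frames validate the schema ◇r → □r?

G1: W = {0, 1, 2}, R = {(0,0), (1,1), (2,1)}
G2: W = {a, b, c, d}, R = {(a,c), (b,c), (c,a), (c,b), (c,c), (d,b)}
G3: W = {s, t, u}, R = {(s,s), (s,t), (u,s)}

G1

This is the axiom for partial functionality; its first-order frame correspondent is ∀x ∀y ∀z (Rxy ∧ Rxz → y = z).
G1: condition met.
G2: fails — c sees both a and b.
G3: fails — s sees both s and t.
Valid on: G1.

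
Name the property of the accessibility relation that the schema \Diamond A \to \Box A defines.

Suppose ◇A→□A is valid. Take Rxy, Rxz and set V(A)={y}. Then ◇A at x, so □A at x, so A at z, i.e. z=y.
Conversely, any frame satisfying \forall x \forall y \forall z (Rxy \wedge Rxz \to y = z) validates the schema.
Frame condition: \forall x \forall y \forall z (Rxy \wedge Rxz \to y = z).

Partial functionality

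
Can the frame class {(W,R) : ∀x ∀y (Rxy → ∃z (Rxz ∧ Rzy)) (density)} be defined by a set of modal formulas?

Definable; □□q → □q defines it

This is a Sahlqvist condition; the C4 axiom □□q → □q defines it.
Suppose □□q→□q is valid. Take Rxy and set V(q)={w : xR²w}. Then □□q at x, so □q at x, so q at y, i.e. ∃z(Rxz∧Rzy).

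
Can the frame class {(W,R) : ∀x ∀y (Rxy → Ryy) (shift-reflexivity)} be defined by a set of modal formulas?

Yes, by □(□r → r)

This is a Sahlqvist condition; the T□ axiom □(□r → r) defines it.
Suppose □(□r→r) is valid. Take Rxy and set V(r)={w : Ryw}. Then at y, □r holds; since □(□r→r) at x, □r→r at y, so r at y, i.e. Ryy.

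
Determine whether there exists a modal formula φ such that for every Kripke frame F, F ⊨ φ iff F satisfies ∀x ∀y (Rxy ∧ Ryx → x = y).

Not definable by any modal formula

Modal frame validity is preserved under surjective bounded morphisms.
The 6-cycle (worlds a,b,c,d,e,f with a→b→c→d→e→f→a) is antisymmetric. Sending even-indexed worlds to • and odd-indexed worlds to ∘ is a surjective bounded morphism onto the two-world frame with •↔∘, which is not antisymmetric.
Hence antisymmetry is not modally definable.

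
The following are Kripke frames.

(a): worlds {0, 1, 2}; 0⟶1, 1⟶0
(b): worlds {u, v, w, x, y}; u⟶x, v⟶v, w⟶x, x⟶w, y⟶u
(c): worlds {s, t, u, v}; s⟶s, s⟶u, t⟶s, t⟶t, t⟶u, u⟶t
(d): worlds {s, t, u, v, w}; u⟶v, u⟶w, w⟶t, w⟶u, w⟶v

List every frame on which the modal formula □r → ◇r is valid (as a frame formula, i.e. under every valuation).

(b)

Frame correspondent (Sahlqvist): ∀x ∃y Rxy — i.e. seriality.
(a): fails — world 2 has no successor.
(b): ✓.
(c): fails — world v has no successor.
(d): fails — world s has no successor.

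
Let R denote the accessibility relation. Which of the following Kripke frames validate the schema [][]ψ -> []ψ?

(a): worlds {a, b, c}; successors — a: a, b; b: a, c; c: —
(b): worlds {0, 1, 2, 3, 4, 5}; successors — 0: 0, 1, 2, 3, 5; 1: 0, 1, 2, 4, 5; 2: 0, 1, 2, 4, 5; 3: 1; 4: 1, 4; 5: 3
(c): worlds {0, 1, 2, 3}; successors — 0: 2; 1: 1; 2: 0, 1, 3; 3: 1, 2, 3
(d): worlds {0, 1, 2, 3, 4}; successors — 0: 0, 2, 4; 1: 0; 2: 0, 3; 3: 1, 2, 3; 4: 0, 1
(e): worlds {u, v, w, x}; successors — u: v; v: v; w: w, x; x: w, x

The schema corresponds to density: forall x forall y (Rxy -> exists z (Rxz & Rzy)).
(a): fails — Rbc but no z with Rbz and Rzc.
(b): fails — R53 but no z with R5z and Rz3.
(c): fails — R02 but no z with R0z and Rz2.
(d): fails — R41 but no z with R4z and Rz1.
(e): condition met.
Valid on: (e).

(e)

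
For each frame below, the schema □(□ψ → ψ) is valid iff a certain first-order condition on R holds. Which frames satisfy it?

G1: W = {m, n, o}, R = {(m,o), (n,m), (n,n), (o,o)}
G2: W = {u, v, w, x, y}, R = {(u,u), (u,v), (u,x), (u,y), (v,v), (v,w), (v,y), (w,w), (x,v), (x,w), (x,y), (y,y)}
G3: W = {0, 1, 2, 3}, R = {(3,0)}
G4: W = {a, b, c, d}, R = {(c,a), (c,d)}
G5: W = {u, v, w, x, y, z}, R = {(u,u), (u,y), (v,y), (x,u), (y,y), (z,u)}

G5

Frame correspondent (Sahlqvist): ∀x ∀y (Rxy → Ryy) — i.e. shift-reflexivity.
G1: fails — Rnm but not Rmm.
G2: fails — Rux but not Rxx.
G3: fails — R30 but not R00.
G4: fails — Rca but not Raa.
G5: condition met.
Valid on: G5.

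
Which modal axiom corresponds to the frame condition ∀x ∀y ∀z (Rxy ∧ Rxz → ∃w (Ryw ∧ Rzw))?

This is convergence; the standard corresponding axiom is .2: ◇□r → □◇r.
Suppose ◇□r→□◇r is valid. Take Rxy, Rxz and set V(r)={w : Ryw}. Then □r at y so ◇□r at x, so □◇r at x, so ◇r at z, giving w with Rzw and Ryw.

◇□r → □◇r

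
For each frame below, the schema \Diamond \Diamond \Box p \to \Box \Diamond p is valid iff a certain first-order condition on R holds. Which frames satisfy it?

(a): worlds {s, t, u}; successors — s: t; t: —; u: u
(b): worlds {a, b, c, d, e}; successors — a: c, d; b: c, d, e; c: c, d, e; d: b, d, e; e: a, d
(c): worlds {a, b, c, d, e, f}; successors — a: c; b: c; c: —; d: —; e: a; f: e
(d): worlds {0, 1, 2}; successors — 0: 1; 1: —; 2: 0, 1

This is the axiom for a generalized confluence (Geach) condition; its first-order frame correspondent is \forall x \forall y \forall z ((x R^2 y \wedge xRz) \to \exists w (yRw \wedge zRw)).
(a): satisfies the condition.
(b): satisfies the condition.
(c): fails — eR²c, eRa but no w with cRw and aRw.
(d): fails — 2R²1, 2R0 but no w with 1Rw and 0Rw.
Valid on: (a), (b).

(a), (b)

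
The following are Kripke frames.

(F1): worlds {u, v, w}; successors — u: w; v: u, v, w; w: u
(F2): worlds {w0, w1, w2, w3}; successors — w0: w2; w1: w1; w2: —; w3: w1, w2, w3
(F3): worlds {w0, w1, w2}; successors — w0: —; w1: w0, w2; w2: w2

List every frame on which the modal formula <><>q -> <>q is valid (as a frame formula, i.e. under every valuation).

Frame correspondent (Sahlqvist): forall x forall y forall z (Rxy & Ryz -> Rxz) — i.e. transitivity.
(F1): fails — Ruw and Rwu but not Ruu.
(F2): condition met.
(F3): condition met.
Valid on: (F2), (F3).

(F2), (F3)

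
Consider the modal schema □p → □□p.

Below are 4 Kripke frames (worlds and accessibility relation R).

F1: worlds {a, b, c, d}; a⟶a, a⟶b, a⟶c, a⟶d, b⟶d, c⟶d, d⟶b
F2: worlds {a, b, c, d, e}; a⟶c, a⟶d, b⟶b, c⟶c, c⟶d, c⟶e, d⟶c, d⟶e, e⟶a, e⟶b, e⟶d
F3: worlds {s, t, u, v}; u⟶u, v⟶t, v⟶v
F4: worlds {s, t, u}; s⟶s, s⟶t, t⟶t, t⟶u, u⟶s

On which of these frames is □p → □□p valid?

F3

The schema corresponds to transitivity: ∀x ∀y ∀z (Rxy ∧ Ryz → Rxz).
F1: fails — Rcd and Rdb but not Rcb.
F2: fails — Rde and Reb but not Rdb.
F3: holds.
F4: fails — Rus and Rst but not Rut.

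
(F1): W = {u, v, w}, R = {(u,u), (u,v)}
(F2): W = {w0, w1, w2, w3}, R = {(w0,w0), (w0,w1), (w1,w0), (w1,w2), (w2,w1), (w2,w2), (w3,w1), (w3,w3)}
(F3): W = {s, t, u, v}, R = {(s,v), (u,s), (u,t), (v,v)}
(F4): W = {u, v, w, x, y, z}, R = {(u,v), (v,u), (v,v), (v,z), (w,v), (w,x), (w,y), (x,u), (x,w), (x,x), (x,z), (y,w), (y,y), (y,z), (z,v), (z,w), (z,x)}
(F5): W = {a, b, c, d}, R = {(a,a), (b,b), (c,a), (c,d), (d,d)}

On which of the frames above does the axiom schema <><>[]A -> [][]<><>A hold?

(F2), (F3), (F4)

This is the axiom for a generalized confluence (Geach) condition; its first-order frame correspondent is forall x forall y forall z ((x R^2 y & x R^2 z) -> exists w (yRw & z R^2 w)).
(F1): fails — uR²u, uR²v but no t with uRt and vR²t.
(F2): satisfies the condition.
(F3): satisfies the condition.
(F4): satisfies the condition.
(F5): fails — cR²a, cR²d but no w with aRw and dR²w.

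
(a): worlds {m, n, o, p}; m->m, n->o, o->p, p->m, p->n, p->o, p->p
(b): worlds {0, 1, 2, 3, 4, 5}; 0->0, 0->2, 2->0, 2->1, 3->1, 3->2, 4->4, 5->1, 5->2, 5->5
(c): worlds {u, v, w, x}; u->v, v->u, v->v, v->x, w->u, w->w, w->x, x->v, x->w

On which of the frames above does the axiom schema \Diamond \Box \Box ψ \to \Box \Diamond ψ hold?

(c)

Frame correspondent (Sahlqvist): \forall x \forall y \forall z ((xRy \wedge xRz) \to \exists w (y R^2 w \wedge zRw)) — i.e. a generalized confluence (Geach) condition.
(a): fails — pRm, pRn but no w with mR²w and nRw.
(b): fails — 2R0, 2R1 but no w with 0R²w and 1Rw.
(c): ✓.
Valid on: (c).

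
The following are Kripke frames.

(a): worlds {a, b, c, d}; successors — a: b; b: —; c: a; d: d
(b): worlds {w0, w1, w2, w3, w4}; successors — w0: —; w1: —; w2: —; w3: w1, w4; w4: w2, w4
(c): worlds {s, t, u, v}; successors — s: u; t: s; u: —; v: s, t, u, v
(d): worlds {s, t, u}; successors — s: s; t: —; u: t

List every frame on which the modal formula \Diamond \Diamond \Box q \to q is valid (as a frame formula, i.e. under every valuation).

The schema corresponds to a generalized confluence (Geach) condition: \forall x \forall y (x R^2 y \to \exists w (yRw \wedge x = w)).
(a): fails — cR²b but no w with bRw and c=w.
(b): fails — w3R²w2 but no w with w2Rw and w3=w.
(c): fails — tR²u but no w with uRw and t=w.
(d): satisfies the condition.

(d)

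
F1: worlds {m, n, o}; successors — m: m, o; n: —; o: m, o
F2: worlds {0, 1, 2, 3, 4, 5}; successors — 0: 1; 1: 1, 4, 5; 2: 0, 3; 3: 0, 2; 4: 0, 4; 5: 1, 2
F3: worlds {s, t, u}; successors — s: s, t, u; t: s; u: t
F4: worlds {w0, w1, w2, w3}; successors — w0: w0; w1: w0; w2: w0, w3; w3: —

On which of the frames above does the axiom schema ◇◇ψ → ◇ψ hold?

This is the axiom for transitivity; its first-order frame correspondent is ∀x ∀y ∀z (Rxy ∧ Ryz → Rxz).
F1: satisfies the condition.
F2: fails — R32 and R23 but not R33.
F3: fails — Rut and Rts but not Rus.
F4: satisfies the condition.
Valid on: F1, F4.

F1, F4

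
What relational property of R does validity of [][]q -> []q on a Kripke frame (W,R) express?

Suppose □□q→□q is valid. Take Rxy and set V(q)={w : xR²w}. Then □□q at x, so □q at x, so q at y, i.e. ∃z(Rxz∧Rzy).
The converse is a direct semantic check.
Frame condition: forall x forall y (Rxy -> exists z (Rxz & Rzy)).

Density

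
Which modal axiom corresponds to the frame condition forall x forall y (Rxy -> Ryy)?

A defining formula is □(□r → r) (the T□ axiom).
Suppose □(□r→r) is valid. Take Rxy and set V(r)={w : Ryw}. Then at y, □r holds; since □(□r→r) at x, □r→r at y, so r at y, i.e. Ryy.

□(□r → r)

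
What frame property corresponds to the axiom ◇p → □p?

partial functionality

This schema is the CD axiom.
It corresponds to partial functionality: ∀x ∀y ∀z (Rxy ∧ Rxz → y = z).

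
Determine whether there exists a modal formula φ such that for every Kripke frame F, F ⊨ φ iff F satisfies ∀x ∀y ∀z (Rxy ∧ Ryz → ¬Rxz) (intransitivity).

No — not modally definable

Modal frame validity is preserved under surjective bounded morphisms.
The 5-cycle (worlds s,t,u,v,w with s→t→u→v→w→s) is intransitive. Mapping every world to a single reflexive point • is a surjective bounded morphism; the reflexive point is not intransitive (R••∧R•• but R••).
So no modal formula (or set of formulas) defines exactly the intransitive frames.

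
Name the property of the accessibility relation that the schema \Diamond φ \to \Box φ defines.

Suppose ◇φ→□φ is valid. Take Rxy, Rxz and set V(φ)={y}. Then ◇φ at x, so □φ at x, so φ at z, i.e. z=y.

Partial functionality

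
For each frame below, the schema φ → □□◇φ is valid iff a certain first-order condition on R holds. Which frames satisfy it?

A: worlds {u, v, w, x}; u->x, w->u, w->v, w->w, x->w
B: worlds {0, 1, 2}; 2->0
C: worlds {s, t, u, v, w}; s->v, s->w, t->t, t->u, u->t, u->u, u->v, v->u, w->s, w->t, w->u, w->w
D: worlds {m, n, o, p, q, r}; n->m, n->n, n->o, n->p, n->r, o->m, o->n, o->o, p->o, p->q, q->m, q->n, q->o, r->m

Frame correspondent (Sahlqvist): ∀x ∀z (xR²z → ∃w (x = w ∧ zRw)) — i.e. a generalized confluence (Geach) condition.
A: fails — wR²u but no t with w=t and uRt.
B: satisfies the condition.
C: fails — sR²s but no w* with s=w* and sRw*.
D: fails — nR²m but no w with n=w and mRw.
Valid on: B.

B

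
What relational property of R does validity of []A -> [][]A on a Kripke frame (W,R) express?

transitivity: forall x forall y forall z (Rxy & Ryz -> Rxz)

Suppose □A→□□A is valid. Take Rxy, Ryz and set V(A)={w : Rxw}. Then □A at x, so □□A at x, so □A at y, so A at z, i.e. Rxz.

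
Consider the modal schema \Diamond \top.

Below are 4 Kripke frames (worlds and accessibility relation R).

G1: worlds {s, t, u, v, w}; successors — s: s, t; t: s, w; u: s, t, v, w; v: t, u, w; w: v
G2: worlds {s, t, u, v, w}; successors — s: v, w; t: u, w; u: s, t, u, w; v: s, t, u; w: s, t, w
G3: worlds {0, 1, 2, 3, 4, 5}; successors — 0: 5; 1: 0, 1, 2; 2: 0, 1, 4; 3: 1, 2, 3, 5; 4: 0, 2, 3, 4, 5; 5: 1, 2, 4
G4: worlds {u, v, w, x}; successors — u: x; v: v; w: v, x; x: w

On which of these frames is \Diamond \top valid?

This is the axiom for seriality; its first-order frame correspondent is \forall x \exists y Rxy.
G1: holds.
G2: holds.
G3: holds.
G4: holds.

G1, G2, G3, G4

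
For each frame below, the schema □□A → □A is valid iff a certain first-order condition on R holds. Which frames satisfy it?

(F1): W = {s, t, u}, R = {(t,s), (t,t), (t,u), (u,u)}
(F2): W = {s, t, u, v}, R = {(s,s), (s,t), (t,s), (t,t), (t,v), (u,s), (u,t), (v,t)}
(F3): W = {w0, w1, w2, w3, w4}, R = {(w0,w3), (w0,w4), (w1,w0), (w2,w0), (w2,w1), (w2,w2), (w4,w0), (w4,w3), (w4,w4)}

(F1), (F2)

This is the axiom for density; its first-order frame correspondent is ∀x ∀y (Rxy → ∃z (Rxz ∧ Rzy)).
(F1): holds.
(F2): holds.
(F3): fails — Rw1w0 but no z with Rw1z and Rzw0.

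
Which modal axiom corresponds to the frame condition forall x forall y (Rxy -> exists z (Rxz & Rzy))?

□□r → □r

The condition is density. The C4 schema □□r → □r defines it.
Suppose □□r→□r is valid. Take Rxy and set V(r)={w : xR²w}. Then □□r at x, so □r at x, so r at y, i.e. ∃z(Rxz∧Rzy).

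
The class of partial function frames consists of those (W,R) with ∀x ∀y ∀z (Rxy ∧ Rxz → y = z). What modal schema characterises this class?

◇p → □p

A defining formula is ◇p → □p (the CD axiom).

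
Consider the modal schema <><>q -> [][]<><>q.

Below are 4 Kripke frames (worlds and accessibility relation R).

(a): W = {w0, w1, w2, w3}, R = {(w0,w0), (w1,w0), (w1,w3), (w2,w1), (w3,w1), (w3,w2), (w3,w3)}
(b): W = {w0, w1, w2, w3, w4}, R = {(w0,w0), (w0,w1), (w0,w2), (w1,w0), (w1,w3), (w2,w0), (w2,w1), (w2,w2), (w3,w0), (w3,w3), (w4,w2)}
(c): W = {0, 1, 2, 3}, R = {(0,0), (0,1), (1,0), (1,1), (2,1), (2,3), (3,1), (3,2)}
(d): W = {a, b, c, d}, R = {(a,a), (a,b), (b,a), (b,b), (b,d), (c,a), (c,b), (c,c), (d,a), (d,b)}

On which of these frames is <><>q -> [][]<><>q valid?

(b)

The schema corresponds to a generalized confluence (Geach) condition: forall x forall y forall z ((x R^2 y & x R^2 z) -> exists w (y = w & z R^2 w)).
(a): fails — w1R²w1, w1R²w0 but no w with w1=w and w0R²w.
(b): holds.
(c): fails — 2R²2, 2R²0 but no w with 2=w and 0R²w.
(d): fails — cR²c, cR²a but no w with c=w and aR²w.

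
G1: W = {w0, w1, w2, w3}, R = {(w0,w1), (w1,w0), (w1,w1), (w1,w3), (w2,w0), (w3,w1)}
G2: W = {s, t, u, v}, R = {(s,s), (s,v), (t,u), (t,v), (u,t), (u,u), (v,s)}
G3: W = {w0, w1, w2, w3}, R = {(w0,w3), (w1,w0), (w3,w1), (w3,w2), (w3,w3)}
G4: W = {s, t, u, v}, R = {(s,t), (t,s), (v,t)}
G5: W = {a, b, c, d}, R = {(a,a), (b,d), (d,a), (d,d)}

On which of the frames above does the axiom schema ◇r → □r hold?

The schema corresponds to partial functionality: ∀x ∀y ∀z (Rxy ∧ Rxz → y = z).
G1: fails — w1 sees both w0 and w1.
G2: fails — s sees both s and v.
G3: fails — w3 sees both w1 and w2.
G4: holds.
G5: fails — d sees both a and d.
Valid on: G4.

G4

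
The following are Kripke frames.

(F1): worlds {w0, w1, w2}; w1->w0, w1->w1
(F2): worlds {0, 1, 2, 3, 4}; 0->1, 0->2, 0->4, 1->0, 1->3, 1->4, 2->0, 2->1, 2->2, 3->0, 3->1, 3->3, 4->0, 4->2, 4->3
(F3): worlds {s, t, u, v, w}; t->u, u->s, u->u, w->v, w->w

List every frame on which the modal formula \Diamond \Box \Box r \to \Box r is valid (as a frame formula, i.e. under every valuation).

The schema corresponds to a generalized confluence (Geach) condition: \forall x \forall y \forall z ((xRy \wedge xRz) \to \exists w (y R^2 w \wedge z = w)).
(F1): fails — w1Rw0, w1Rw0 but no w with w0R²w and w0=w.
(F2): holds.
(F3): fails — uRs, uRs but no w* with sR²w* and s=w*.
Valid on: (F2).

(F2)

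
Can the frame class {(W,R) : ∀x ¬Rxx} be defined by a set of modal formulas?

If a class were modally definable it would be closed under surjective bounded morphisms (Goldblatt–Thomason).
The 4-cycle (worlds w0,w1,w2,w3 with w0→w1→w2→w3→w0) is irreflexive, and the map sending every world to a single reflexive point • is a surjective bounded morphism (forth: every edge maps to (•,•); back: every world has a successor). So any modal formula valid on the 4-cycle is also valid on the reflexive point, which is not irreflexive.
Hence irreflexivity is not modally definable.

No — not modally definable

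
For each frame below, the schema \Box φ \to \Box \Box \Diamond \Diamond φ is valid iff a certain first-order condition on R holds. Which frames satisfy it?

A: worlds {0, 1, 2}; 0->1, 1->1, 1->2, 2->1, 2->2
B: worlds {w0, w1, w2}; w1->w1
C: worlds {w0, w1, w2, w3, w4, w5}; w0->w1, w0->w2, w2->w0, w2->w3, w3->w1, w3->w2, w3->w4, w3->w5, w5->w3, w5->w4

A, B

This is the axiom for a generalized confluence (Geach) condition; its first-order frame correspondent is \forall x \forall z (x R^2 z \to \exists w (xRw \wedge z R^2 w)).
A: holds.
B: holds.
C: fails — w0R²w0 but no w with w0Rw and w0R²w.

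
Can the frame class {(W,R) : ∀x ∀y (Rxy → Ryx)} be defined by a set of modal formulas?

The condition is symmetry. A defining modal formula is r → □◇r.
Suppose r→□◇r is valid. Take Rxy and set V(r)={x}. Then r at x, so □◇r at x, so ◇r at y, so some z with Ryz has r; z=x, i.e. Ryx.

Yes, by r → □◇r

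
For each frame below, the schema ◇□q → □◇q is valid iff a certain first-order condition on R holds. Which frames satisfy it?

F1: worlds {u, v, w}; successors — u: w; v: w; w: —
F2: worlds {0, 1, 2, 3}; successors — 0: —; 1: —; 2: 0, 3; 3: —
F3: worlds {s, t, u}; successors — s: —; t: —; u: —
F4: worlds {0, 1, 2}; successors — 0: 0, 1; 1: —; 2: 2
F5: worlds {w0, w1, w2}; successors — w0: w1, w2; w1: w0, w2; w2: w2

Frame correspondent (Sahlqvist): ∀x ∀y ∀z (Rxy ∧ Rxz → ∃w (Ryw ∧ Rzw)) — i.e. convergence.
F1: fails — Ruw and Ruw but w and w have no common successor.
F2: fails — R23 and R23 but 3 and 3 have no common successor.
F3: holds.
F4: fails — R00 and R01 but 0 and 1 have no common successor.
F5: holds.
Valid on: F3, F5.

F3, F5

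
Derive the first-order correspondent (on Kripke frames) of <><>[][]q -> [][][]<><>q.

This is a Sahlqvist (Geach-type) schema ◇^2□^2q → □^3◇^2q.
Minimal-valuation argument: fix x; take any y with xR^2y and any z with xR^3z. Set V(q) to the set of worlds R-reachable from y in exactly 2 steps. Then □^2q holds at y, so the antecedent holds at x; validity forces ◇^2q at z, giving a w with zR^2w and yR^2w.
First-order correspondent: forall x forall y forall z ((x R^2 y & x R^3 z) -> exists w (y R^2 w & z R^2 w)).

forall x forall y forall z ((x R^2 y & x R^3 z) -> exists w (y R^2 w & z R^2 w))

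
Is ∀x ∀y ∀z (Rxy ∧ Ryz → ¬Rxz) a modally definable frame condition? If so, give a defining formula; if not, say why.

No — not modally definable

Any modally definable frame class is closed under surjective bounded morphisms.
The 3-cycle (worlds w0,w1,w2 with w0→w1→w2→w0) is intransitive. Mapping every world to a single reflexive point • is a surjective bounded morphism; the reflexive point is not intransitive (R••∧R•• but R••).
So the class is not modally definable.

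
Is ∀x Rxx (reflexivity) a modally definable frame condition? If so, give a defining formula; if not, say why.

Yes: it is reflexivity, defined by the T schema □q → q.
Suppose □q→q is valid. At any x set V(q)={w : Rxw}. Then □q holds at x, so q holds at x, i.e. Rxx.

Definable; □q → q defines it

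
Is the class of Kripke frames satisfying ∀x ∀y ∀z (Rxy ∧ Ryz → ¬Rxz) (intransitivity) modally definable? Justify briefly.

Not modally definable

Modal frame validity is preserved under surjective bounded morphisms.
The 7-cycle (worlds 0,1,2,3,4,5,6 with 0→1→2→3→4→5→6→0) is intransitive. Mapping every world to a single reflexive point • is a surjective bounded morphism; the reflexive point is not intransitive (R••∧R•• but R••).
So the class is not modally definable.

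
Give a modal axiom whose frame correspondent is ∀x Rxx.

A defining formula is □ψ → ψ (the T axiom).
Suppose □ψ→ψ is valid. At any x set V(ψ)={w : Rxw}. Then □ψ holds at x, so ψ holds at x, i.e. Rxx.

□ψ → ψ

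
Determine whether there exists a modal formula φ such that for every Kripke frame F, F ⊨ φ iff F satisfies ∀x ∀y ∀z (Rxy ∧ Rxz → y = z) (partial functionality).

Definable; ◇q → □q defines it

The condition is partial functionality. A defining modal formula is ◇q → □q.
Suppose ◇q→□q is valid. Take Rxy, Rxz and set V(q)={y}. Then ◇q at x, so □q at x, so q at z, i.e. z=y.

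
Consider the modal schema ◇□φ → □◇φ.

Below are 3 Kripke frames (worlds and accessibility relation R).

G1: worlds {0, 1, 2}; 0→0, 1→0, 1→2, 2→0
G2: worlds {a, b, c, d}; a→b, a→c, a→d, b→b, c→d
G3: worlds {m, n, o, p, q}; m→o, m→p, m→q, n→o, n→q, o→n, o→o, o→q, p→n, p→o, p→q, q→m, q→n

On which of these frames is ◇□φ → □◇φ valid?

G1

Frame correspondent (Sahlqvist): ∀x ∀y ∀z (Rxy ∧ Rxz → ∃w (Ryw ∧ Rzw)) — i.e. convergence.
G1: satisfies the condition.
G2: fails — Rab and Rac but b and c have no common successor.
G3: fails — Ron and Roq but n and q have no common successor.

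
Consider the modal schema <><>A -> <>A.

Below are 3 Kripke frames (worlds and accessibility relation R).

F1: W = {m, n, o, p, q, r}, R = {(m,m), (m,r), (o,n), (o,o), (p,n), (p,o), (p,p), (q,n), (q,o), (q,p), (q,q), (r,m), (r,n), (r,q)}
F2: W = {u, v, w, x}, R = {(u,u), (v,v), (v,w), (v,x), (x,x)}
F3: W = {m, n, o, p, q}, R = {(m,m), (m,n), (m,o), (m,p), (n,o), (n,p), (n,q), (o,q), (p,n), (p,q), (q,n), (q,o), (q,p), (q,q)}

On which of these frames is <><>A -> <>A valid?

Frame correspondent (Sahlqvist): forall x forall y forall z (Rxy & Ryz -> Rxz) — i.e. transitivity.
F1: fails — Rmr and Rrn but not Rmn.
F2: condition met.
F3: fails — Rpn and Rno but not Rpo.
Valid on: F2.

F2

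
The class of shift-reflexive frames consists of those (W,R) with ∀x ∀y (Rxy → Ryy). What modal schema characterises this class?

□(□ψ → ψ)

The condition is shift-reflexivity. The T□ schema □(□ψ → ψ) defines it.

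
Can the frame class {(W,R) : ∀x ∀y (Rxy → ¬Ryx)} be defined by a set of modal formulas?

If a class were modally definable it would be closed under surjective bounded morphisms (Goldblatt–Thomason).
The 5-cycle (worlds a,b,c,d,e with a→b→c→d→e→a) is asymmetric. Mapping every world to a single reflexive point • is a surjective bounded morphism, and the reflexive point is not asymmetric (R•• but asymmetry requires ¬R••).
So no modal formula (or set of formulas) defines exactly the asymmetric frames.

Not modally definable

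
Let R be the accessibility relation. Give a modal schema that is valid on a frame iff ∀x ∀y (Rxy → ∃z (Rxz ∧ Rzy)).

□□p → □p

A defining formula is □□p → □p (the C4 axiom).
Suppose □□p→□p is valid. Take Rxy and set V(p)={w : xR²w}. Then □□p at x, so □p at x, so p at y, i.e. ∃z(Rxz∧Rzy).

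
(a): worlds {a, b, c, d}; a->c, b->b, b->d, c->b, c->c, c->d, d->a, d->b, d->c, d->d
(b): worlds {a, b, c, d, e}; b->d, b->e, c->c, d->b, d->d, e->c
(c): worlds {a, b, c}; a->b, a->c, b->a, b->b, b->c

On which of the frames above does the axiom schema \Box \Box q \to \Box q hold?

Frame correspondent (Sahlqvist): \forall x \forall y (Rxy \to \exists z (Rxz \wedge Rzy)) — i.e. density.
(a): holds.
(b): fails — Rbe but no z with Rbz and Rze.
(c): holds.

(a), (c)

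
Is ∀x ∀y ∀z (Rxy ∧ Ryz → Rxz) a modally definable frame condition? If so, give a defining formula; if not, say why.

The condition is transitivity. A defining modal formula is □q → □□q.
Suppose □q→□□q is valid. Take Rxy, Ryz and set V(q)={w : Rxw}. Then □q at x, so □□q at x, so □q at y, so q at z, i.e. Rxz.

Yes — defined by □q → □□q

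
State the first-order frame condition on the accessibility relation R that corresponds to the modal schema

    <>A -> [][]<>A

forall x forall y forall z ((xRy & x R^2 z) -> exists w (y = w & zRw))

This is a Sahlqvist (Geach-type) schema ◇^1□^0A → □^2◇^1A.
Minimal-valuation argument: fix x; take any y with xR^1y and any z with xR^2z. Set V(A) to the set of worlds R-reachable from y in exactly 0 steps. Then □^0A holds at y, so the antecedent holds at x; validity forces ◇^1A at z, giving a w with zR^1w and yR^0w.
First-order correspondent: forall x forall y forall z ((xRy & x R^2 z) -> exists w (y = w & zRw)).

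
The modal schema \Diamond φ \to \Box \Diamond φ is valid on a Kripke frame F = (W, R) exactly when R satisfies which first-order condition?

The Euclidean property

Suppose ◇φ→□◇φ is valid. Take Rxy, Rxz and set V(φ)={y}. Then ◇φ at x, so □◇φ at x, so ◇φ at z, so some w with Rzw has φ; w=y, i.e. Rzy. By symmetry of the argument, Ryz.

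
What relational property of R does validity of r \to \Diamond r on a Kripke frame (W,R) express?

reflexivity: \forall x Rxx

Equivalently (dual form): □r → r.
Suppose □r→r is valid. At any x set V(r)={w : Rxw}. Then □r holds at x, so r holds at x, i.e. Rxx.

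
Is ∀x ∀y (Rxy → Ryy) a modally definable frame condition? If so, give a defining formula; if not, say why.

Definable; □(□q → q) defines it

Yes: it is shift-reflexivity, defined by the T□ schema □(□q → q).
Suppose □(□q→q) is valid. Take Rxy and set V(q)={w : Ryw}. Then at y, □q holds; since □(□q→q) at x, □q→q at y, so q at y, i.e. Ryy.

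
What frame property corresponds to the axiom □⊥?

This is the Ver axiom.
It corresponds to emptiness of R: ∀x ∀y ¬Rxy.

Emptiness of R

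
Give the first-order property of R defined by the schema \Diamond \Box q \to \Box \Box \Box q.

This is a Sahlqvist (Geach-type) schema ◇^1□^1q → □^3◇^0q.
First-order correspondent: \forall x \forall y \forall z ((xRy \wedge x R^3 z) \to \exists w (yRw \wedge z = w)).

\forall x \forall y \forall z ((xRy \wedge x R^3 z) \to \exists w (yRw \wedge z = w))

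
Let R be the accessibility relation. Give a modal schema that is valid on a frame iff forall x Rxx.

A defining formula is □ψ → ψ (the T axiom).
Suppose □ψ→ψ is valid. At any x set V(ψ)={w : Rxw}. Then □ψ holds at x, so ψ holds at x, i.e. Rxx.

□ψ → ψ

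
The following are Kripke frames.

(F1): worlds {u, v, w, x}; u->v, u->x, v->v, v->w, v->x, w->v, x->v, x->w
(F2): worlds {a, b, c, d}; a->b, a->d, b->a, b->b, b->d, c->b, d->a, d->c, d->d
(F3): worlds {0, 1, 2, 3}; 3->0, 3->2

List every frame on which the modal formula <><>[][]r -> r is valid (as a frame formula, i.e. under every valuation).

The schema corresponds to a generalized confluence (Geach) condition: forall x forall y (x R^2 y -> exists w (y R^2 w & x = w)).
(F1): fails — uR²v but no t with vR²t and u=t.
(F2): satisfies the condition.
(F3): satisfies the condition.

(F2), (F3)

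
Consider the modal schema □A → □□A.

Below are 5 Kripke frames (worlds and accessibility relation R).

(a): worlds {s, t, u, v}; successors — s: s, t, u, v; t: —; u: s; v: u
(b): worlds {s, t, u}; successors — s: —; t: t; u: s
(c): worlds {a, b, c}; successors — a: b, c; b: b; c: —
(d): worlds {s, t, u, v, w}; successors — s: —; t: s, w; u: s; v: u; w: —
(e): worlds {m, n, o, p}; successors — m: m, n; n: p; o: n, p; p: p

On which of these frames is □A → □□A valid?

This is the axiom for transitivity; its first-order frame correspondent is ∀x ∀y ∀z (Rxy ∧ Ryz → Rxz).
(a): fails — Rus and Rsv but not Ruv.
(b): holds.
(c): holds.
(d): fails — Rvu and Rus but not Rvs.
(e): fails — Rmn and Rnp but not Rmp.

(b), (c)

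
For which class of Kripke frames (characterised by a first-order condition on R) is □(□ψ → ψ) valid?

Suppose □(□ψ→ψ) is valid. Take Rxy and set V(ψ)={w : Ryw}. Then at y, □ψ holds; since □(□ψ→ψ) at x, □ψ→ψ at y, so ψ at y, i.e. Ryy.

Shift-reflexivity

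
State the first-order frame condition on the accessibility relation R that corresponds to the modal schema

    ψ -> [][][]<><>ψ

forall x forall z (x R^3 z -> exists w (x = w & z R^2 w))

This is a Sahlqvist (Geach-type) schema ◇^0□^0ψ → □^3◇^2ψ.
Minimal-valuation argument: fix x; take any y with xR^0y and any z with xR^3z. Set V(ψ) to the set of worlds R-reachable from y in exactly 0 steps. Then □^0ψ holds at y, so the antecedent holds at x; validity forces ◇^2ψ at z, giving a w with zR^2w and yR^0w.
First-order correspondent: forall x forall z (x R^3 z -> exists w (x = w & z R^2 w)).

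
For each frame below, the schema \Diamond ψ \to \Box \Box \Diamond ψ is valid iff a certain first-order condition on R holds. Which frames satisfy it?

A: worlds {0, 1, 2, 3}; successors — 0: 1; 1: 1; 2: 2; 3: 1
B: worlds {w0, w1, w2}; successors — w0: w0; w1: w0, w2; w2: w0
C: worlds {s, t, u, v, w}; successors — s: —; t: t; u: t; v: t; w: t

A, C

The schema corresponds to a generalized confluence (Geach) condition: \forall x \forall y \forall z ((xRy \wedge x R^2 z) \to \exists w (y = w \wedge zRw)).
A: ✓.
B: fails — w1Rw2, w1R²w0 but no w with w2=w and w0Rw.
C: ✓.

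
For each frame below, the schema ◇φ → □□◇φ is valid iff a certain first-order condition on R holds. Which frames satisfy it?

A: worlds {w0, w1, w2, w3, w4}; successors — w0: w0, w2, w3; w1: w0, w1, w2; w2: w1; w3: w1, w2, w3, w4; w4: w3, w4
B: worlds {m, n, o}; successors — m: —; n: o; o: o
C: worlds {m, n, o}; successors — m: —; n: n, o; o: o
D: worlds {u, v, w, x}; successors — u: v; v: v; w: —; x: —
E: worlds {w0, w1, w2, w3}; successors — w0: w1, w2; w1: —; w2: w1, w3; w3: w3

Frame correspondent (Sahlqvist): ∀x ∀y ∀z ((xRy ∧ xR²z) → ∃w (y = w ∧ zRw)) — i.e. a generalized confluence (Geach) condition.
A: fails — w0Rw0, w0R²w2 but no w with w0=w and w2Rw.
B: holds.
C: fails — nRn, nR²o but no w with n=w and oRw.
D: holds.
E: fails — w0Rw1, w0R²w1 but no w with w1=w and w1Rw.
Valid on: B, D.

B, D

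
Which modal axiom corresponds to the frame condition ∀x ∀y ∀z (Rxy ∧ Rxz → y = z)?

A defining formula is ◇ψ → □ψ (the CD axiom).
Suppose ◇ψ→□ψ is valid. Take Rxy, Rxz and set V(ψ)={y}. Then ◇ψ at x, so □ψ at x, so ψ at z, i.e. z=y.

◇ψ → □ψ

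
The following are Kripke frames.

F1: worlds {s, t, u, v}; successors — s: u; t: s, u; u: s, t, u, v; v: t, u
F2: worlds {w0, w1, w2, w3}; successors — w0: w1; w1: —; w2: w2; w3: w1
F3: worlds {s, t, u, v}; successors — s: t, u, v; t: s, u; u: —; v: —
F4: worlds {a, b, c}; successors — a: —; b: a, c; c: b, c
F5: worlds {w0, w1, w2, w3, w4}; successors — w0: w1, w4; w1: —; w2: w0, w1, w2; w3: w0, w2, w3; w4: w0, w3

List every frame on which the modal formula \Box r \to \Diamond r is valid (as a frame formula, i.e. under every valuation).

F1

The schema corresponds to seriality: \forall x \exists y Rxy.
F1: condition met.
F2: fails — world w1 has no successor.
F3: fails — world u has no successor.
F4: fails — world a has no successor.
F5: fails — world w1 has no successor.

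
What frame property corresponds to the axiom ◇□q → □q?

the Euclidean property: ∀x ∀y ∀z (Rxy ∧ Rxz → Ryz)

Replacing q by ¬q and contraposing gives the equivalent schema ◇q → □◇q.
Suppose ◇q→□◇q is valid. Take Rxy, Rxz and set V(q)={y}. Then ◇q at x, so □◇q at x, so ◇q at z, so some w with Rzw has q; w=y, i.e. Rzy. By symmetry of the argument, Ryz.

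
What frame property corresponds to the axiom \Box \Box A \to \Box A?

Suppose □□A→□A is valid. Take Rxy and set V(A)={w : xR²w}. Then □□A at x, so □A at x, so A at y, i.e. ∃z(Rxz∧Rzy).
Conversely, any frame satisfying \forall x \forall y (Rxy \to \exists z (Rxz \wedge Rzy)) validates the schema.
Frame condition: \forall x \forall y (Rxy \to \exists z (Rxz \wedge Rzy)).

density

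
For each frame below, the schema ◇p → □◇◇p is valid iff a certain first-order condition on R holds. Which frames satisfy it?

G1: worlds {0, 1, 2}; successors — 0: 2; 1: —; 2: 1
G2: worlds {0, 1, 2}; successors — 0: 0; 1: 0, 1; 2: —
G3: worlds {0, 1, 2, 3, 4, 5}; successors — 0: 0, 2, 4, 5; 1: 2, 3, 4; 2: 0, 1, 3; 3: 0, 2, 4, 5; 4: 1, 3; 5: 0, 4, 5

G3

Frame correspondent (Sahlqvist): ∀x ∀y ∀z ((xRy ∧ xRz) → ∃w (y = w ∧ zR²w)) — i.e. a generalized confluence (Geach) condition.
G1: fails — 0R2, 0R2 but no w with 2=w and 2R²w.
G2: fails — 1R1, 1R0 but no w with 1=w and 0R²w.
G3: condition met.
Valid on: G3.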